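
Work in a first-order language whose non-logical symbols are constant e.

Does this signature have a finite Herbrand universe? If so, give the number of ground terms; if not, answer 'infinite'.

There are no function symbols, so the only ground term is the single constant.
The Herbrand universe is {e}, finite with 1 element.

1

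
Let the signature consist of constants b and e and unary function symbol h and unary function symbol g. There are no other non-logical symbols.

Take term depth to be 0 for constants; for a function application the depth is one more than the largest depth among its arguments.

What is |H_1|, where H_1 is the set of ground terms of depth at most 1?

6

Let N_k count ground terms of depth at most k. Each non-constant term of depth ≤ k is some function symbol applied to depth-≤(k−1) arguments, giving N_k = 2 + N_{k-1} + N_{k-1}.
N_0 = 2
N_1 = 2 + 2 + 2 = 6
Explicitly: b, e, h(b), h(e), g(b), g(e).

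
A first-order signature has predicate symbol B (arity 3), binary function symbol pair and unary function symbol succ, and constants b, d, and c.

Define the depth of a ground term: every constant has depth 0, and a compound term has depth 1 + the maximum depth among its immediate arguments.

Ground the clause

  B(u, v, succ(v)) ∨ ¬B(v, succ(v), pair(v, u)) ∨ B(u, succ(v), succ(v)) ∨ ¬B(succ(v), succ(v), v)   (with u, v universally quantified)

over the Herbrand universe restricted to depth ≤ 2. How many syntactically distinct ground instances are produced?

59049

Ground terms of depth ≤ 2:
  Write N_k for the number of ground terms of depth ≤ k. A term of depth ≤ k is either a constant or a function symbol applied to arguments of depth ≤ k−1, so N_k = 3 + N_{k-1}^2 + N_{k-1}.
  N_0 = 3
  N_1 = 3 + 3^2 + 3 = 15
  N_2 = 3 + 15^2 + 15 = 243
So there are 243 ground terms available for substitution.
Each of u, v ranges independently over the available ground terms, and distinct assignments produce distinct instances.
Number of ground instances = 243^2 = 59049.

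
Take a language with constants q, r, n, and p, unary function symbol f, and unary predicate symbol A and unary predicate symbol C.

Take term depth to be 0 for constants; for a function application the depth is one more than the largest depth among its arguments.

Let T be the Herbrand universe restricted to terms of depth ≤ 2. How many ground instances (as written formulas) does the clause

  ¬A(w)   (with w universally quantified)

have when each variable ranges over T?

12

Ground terms of depth ≤ 2:
  Let N_k count ground terms of depth at most k. Each non-constant term of depth ≤ k is some function symbol applied to depth-≤(k−1) arguments, giving N_k = 4 + N_{k-1}.
  N_0 = 4
  N_1 = 4 + 4 = 8
  N_2 = 4 + 8 = 12
So there are 12 ground terms available for substitution.
There is 1 variable to instantiate (w),  occurring in at least one literal, so different choices give different ground instances.
Number of ground instances = 12.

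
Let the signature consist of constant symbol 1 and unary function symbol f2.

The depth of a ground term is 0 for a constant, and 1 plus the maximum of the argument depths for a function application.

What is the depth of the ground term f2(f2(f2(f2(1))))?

depth(f2(1)) = 1 + depth(1) = 1 + 0 = 1
depth(f2(f2(1))) = 1 + depth(f2(1)) = 1 + 1 = 2
depth(f2(f2(f2(1)))) = 1 + depth(f2(f2(1))) = 1 + 2 = 3
depth(f2(f2(f2(f2(1))))) = 1 + depth(f2(f2(f2(1)))) = 1 + 3 = 4

4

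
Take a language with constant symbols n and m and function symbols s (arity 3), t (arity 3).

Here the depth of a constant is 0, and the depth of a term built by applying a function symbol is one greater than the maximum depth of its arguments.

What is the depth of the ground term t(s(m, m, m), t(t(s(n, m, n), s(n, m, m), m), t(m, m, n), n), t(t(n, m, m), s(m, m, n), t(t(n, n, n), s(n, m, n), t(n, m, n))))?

depth(s(m, m, m)) = 1 + max(0, 0, 0) = 1
depth(s(n, m, n)) = 1 + max(0, 0, 0) = 1
depth(s(n, m, m)) = 1 + max(0, 0, 0) = 1
depth(t(s(n, m, n), s(n, m, m), m)) = 1 + max(1, 1, 0) = 2
depth(t(m, m, n)) = 1 + max(0, 0, 0) = 1
depth(t(t(s(n, m, n), s(n, m, m), m), t(m, m, n), n)) = 1 + max(2, 1, 0) = 3
depth(t(n, m, m)) = 1 + max(0, 0, 0) = 1
depth(s(m, m, n)) = 1 + max(0, 0, 0) = 1
depth(t(n, n, n)) = 1 + max(0, 0, 0) = 1
depth(t(n, m, n)) = 1 + max(0, 0, 0) = 1
depth(t(t(n, n, n), s(n, m, n), t(n, m, n))) = 1 + max(1, 1, 1) = 2
depth(t(t(n, m, m), s(m, m, n), t(t(n, n, n), s(n, m, n), t(n, m, n)))) = 1 + max(1, 1, 2) = 3
depth(t(s(m, m, m), t(t(s(n, m, n), s(n, m, m), m), t(m, m, n), n), t(t(n, m, m), s(m, m, n), t(t(n, n, n), s(n, m, n), t(n, m, n))))) = 1 + max(1, 3, 3) = 4

4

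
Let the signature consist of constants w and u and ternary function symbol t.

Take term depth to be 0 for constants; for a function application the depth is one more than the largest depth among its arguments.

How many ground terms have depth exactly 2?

992

Let N_k = |{terms of depth ≤ k}|. Then N_0 = 2 and N_k = 2 + N_{k-1}^3 for k ≥ 1 (one summand per function symbol, arity giving the exponent).
N_0 = 2
N_1 = 2 + 2^3 = 10
N_2 = 2 + 10^3 = 1002
Terms of depth exactly 2: N_2 − N_1 = 1002 − 10 = 992.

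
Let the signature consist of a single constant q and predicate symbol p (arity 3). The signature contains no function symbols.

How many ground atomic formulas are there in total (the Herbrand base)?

1

With no function symbols, the Herbrand universe is just the 1 constant.
Ground atoms per predicate: p: 1^3 = 1.
Herbrand base size = 1 = 1.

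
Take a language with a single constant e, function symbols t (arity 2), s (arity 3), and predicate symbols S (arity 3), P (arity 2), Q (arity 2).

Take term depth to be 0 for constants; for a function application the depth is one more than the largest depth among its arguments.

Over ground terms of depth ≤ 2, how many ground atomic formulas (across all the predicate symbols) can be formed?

53391

First count ground terms of depth ≤ 2.
Count level by level. With function symbols t/2, s/3, the terms of depth ≤ k are the 1 constant together with each function applied to depth-≤(k−1) tuples, so N_k = 1 + N_{k-1}^2 + N_{k-1}^3.
N_0 = 1
N_1 = 1 + 1^2 + 1^3 = 3
N_2 = 1 + 3^2 + 3^3 = 37
So |H| = 37.
For each predicate symbol, the number of ground atoms is |H| raised to its arity; summing:
  S: 37^3 = 50653;  P: 37^2 = 1369;  Q: 37^2 = 1369
Total ground atoms: 50653 + 1369 + 1369 = 53391.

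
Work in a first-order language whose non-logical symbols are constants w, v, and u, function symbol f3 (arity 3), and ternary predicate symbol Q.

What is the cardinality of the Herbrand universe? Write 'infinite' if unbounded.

infinite

The signature has at least one function symbol (f3, arity 3) and at least one constant (w).
Iterating f3 gives infinitely many distinct ground terms: w, f3(w, w, w), f3(f3(w, w, w), f3(w, w, w), f3(w, w, w)), ...
So the Herbrand universe is infinite.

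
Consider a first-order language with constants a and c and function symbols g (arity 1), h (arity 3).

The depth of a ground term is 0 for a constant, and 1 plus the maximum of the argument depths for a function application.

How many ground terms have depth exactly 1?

Write N_k for the number of ground terms of depth ≤ k. A term of depth ≤ k is either a constant or a function symbol applied to arguments of depth ≤ k−1, so N_k = 2 + N_{k-1} + N_{k-1}^3.
N_0 = 2
N_1 = 2 + 2 + 2^3 = 12
Terms of depth exactly 1: N_1 − N_0 = 12 − 2 = 10.

10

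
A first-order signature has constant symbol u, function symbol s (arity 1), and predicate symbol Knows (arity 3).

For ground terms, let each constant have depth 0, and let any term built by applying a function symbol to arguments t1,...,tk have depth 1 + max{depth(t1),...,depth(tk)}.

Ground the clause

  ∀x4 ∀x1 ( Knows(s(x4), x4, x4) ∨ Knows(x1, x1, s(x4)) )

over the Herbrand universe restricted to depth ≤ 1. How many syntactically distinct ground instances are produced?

4

Ground terms of depth ≤ 1:
  Let N_k = |{terms of depth ≤ k}|. Then N_0 = 1 and N_k = 1 + N_{k-1} for k ≥ 1 (one summand per function symbol, arity giving the exponent).
  N_0 = 1
  N_1 = 1 + 1 = 2
  Explicitly: u, s(u).
So there are 2 ground terms available for substitution.
The clause has 2 distinct variables (x4, x1), each appearing in the body. In the free term algebra distinct substitutions yield syntactically distinct ground instances.
Number of ground instances = 2^2 = 4.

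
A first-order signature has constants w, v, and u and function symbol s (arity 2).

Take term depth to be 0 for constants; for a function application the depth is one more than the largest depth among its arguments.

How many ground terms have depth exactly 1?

Let N_k count ground terms of depth at most k. Each non-constant term of depth ≤ k is some function symbol applied to depth-≤(k−1) arguments, giving N_k = 3 + N_{k-1}^2.
N_0 = 3
N_1 = 3 + 3^2 = 12
Terms of depth exactly 1: N_1 − N_0 = 12 − 3 = 9.

9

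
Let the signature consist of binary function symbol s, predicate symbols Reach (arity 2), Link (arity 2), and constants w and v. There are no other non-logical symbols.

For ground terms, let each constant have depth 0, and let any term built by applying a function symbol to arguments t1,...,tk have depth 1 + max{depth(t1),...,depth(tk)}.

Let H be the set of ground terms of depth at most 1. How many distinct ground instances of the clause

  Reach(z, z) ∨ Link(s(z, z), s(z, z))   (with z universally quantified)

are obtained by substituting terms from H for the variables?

Ground terms of depth ≤ 1:
  Count level by level. With function symbols s/2, the terms of depth ≤ k are the 2 constants together with each function applied to depth-≤(k−1) tuples, so N_k = 2 + N_{k-1}^2.
  N_0 = 2
  N_1 = 2 + 2^2 = 6
  Explicitly: w, v, s(w, w), s(w, v), s(v, w), s(v, v).
So there are 6 ground terms available for substitution.
The body mentions the single quantified variable z; since ground terms form a free algebra, no two substitutions collapse to the same formula.
Number of ground instances = 6.

6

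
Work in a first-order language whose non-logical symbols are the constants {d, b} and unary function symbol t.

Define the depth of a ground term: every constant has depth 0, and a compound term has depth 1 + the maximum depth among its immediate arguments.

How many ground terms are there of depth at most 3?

8

Let N_k count ground terms of depth at most k. Each non-constant term of depth ≤ k is some function symbol applied to depth-≤(k−1) arguments, giving N_k = 2 + N_{k-1}.
N_0 = 2
N_1 = 2 + 2 = 4
N_2 = 2 + 4 = 6
N_3 = 2 + 6 = 8
Explicitly: d, b, t(d), t(b), t(t(d)), t(t(b)), t(t(t(d))), t(t(t(b))).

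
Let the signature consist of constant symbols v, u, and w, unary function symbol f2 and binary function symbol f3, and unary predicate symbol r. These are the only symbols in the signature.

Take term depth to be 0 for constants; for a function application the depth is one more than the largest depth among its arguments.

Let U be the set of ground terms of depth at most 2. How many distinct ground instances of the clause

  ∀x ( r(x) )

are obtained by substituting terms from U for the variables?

243

Ground terms of depth ≤ 2:
  Count level by level. With function symbols f2/1, f3/2, the terms of depth ≤ k are the 3 constants together with each function applied to depth-≤(k−1) tuples, so N_k = 3 + N_{k-1} + N_{k-1}^2.
  N_0 = 3
  N_1 = 3 + 3 + 3^2 = 15
  N_2 = 3 + 15 + 15^2 = 243
So there are 243 ground terms available for substitution.
The clause has 1 distinct variable (x), which appears in the body. In the free term algebra distinct substitutions yield syntactically distinct ground instances.
Number of ground instances = 243.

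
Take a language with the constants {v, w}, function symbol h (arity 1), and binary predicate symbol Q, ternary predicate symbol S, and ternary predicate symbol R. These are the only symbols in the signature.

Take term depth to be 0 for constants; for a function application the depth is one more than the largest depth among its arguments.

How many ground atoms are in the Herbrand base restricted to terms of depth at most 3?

First count ground terms of depth ≤ 3.
Count level by level. With function symbols h/1, the terms of depth ≤ k are the 2 constants together with each function applied to depth-≤(k−1) tuples, so N_k = 2 + N_{k-1}.
N_0 = 2
N_1 = 2 + 2 = 4
N_2 = 2 + 4 = 6
N_3 = 2 + 6 = 8
Explicitly: v, w, h(v), h(w), h(h(v)), h(h(w)), h(h(h(v))), h(h(h(w))).
So |H| = 8.
Each predicate of arity r yields |H|^r ground atoms (one per choice of an r-tuple from H):
  Q: 8^2 = 64;  S: 8^3 = 512;  R: 8^3 = 512
Total ground atoms: 64 + 512 + 512 = 1088.

1088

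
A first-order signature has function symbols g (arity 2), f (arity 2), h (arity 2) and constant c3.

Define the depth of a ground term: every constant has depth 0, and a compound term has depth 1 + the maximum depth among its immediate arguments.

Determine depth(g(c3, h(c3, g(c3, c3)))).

depth(g(c3, c3)) = 1 + max(0, 0) = 1
depth(h(c3, g(c3, c3))) = 1 + max(0, 1) = 2
depth(g(c3, h(c3, g(c3, c3)))) = 1 + max(0, 2) = 3

3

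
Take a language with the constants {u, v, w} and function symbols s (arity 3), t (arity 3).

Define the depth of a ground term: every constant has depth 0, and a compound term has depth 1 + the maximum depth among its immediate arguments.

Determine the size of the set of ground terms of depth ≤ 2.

370389

Let N_k = |{terms of depth ≤ k}|. Then N_0 = 3 and N_k = 3 + N_{k-1}^3 + N_{k-1}^3 for k ≥ 1 (one summand per function symbol, arity giving the exponent).
N_0 = 3
N_1 = 3 + 3^3 + 3^3 = 57
N_2 = 3 + 57^3 + 57^3 = 370389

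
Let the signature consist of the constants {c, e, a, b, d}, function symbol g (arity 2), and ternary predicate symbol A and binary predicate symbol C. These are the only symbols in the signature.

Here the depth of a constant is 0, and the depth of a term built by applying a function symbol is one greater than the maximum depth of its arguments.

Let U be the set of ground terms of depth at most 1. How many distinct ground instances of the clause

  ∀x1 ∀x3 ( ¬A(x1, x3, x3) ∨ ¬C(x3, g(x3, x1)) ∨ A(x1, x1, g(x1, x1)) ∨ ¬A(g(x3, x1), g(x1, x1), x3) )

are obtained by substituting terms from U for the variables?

900

Ground terms of depth ≤ 1:
  Count level by level. With function symbols g/2, the terms of depth ≤ k are the 5 constants together with each function applied to depth-≤(k−1) tuples, so N_k = 5 + N_{k-1}^2.
  N_0 = 5
  N_1 = 5 + 5^2 = 30
So there are 30 ground terms available for substitution.
The clause has 2 distinct variables (x1, x3), each appearing in the body. In the free term algebra distinct substitutions yield syntactically distinct ground instances.
Number of ground instances = 30^2 = 900.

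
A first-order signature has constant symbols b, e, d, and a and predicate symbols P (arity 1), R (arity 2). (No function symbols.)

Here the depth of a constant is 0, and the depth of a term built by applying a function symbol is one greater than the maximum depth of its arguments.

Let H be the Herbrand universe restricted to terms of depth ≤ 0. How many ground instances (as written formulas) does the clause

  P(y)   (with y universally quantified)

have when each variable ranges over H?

4

Ground terms of depth ≤ 0:
  With no function symbols every ground term is a constant, so there are exactly 4 ground terms at every depth bound.
  N_0 = 4
  Explicitly: b, e, d, a.
So there are 4 ground terms available for substitution.
The clause has 1 distinct variable (y), which appears in the body. In the free term algebra distinct substitutions yield syntactically distinct ground instances.
Number of ground instances = 4.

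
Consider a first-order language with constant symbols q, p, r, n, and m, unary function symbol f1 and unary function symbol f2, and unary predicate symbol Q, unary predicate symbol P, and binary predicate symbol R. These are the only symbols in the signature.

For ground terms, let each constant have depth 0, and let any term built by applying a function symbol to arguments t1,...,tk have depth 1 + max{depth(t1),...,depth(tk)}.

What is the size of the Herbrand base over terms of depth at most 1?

255

First count ground terms of depth ≤ 1.
Let N_k count ground terms of depth at most k. Each non-constant term of depth ≤ k is some function symbol applied to depth-≤(k−1) arguments, giving N_k = 5 + N_{k-1} + N_{k-1}.
N_0 = 5
N_1 = 5 + 5 + 5 = 15
So |H| = 15.
Each predicate of arity r yields |H|^r ground atoms (one per choice of an r-tuple from H):
  Q: 15;  P: 15;  R: 15^2 = 225
Total ground atoms: 15 + 15 + 225 = 255.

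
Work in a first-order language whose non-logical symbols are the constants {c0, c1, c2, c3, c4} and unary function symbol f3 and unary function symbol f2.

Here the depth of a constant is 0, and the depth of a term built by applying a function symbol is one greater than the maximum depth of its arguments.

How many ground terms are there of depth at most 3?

75

Let N_k = |{terms of depth ≤ k}|. Then N_0 = 5 and N_k = 5 + N_{k-1} + N_{k-1} for k ≥ 1 (one summand per function symbol, arity giving the exponent).
N_0 = 5
N_1 = 5 + 5 + 5 = 15
N_2 = 5 + 15 + 15 = 35
N_3 = 5 + 35 + 35 = 75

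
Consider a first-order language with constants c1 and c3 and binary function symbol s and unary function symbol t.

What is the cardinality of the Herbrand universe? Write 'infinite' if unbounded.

infinite

The signature has at least one function symbol (s, arity 2) and at least one constant (c1).
Iterating s gives infinitely many distinct ground terms: c1, s(c1, c1), s(s(c1, c1), s(c1, c1)), ...
So the Herbrand universe is infinite.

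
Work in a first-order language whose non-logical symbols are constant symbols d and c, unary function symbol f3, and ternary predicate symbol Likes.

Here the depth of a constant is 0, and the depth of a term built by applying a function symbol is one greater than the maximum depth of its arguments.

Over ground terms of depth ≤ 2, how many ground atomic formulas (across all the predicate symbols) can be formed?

216

First count ground terms of depth ≤ 2.
If N_k denotes the number of depth-≤k ground terms, the 2 constants give N_0 = 2, and each function symbol of arity r contributes N_{k-1}^r new terms at level k: N_k = 2 + N_{k-1}.
N_0 = 2
N_1 = 2 + 2 = 4
N_2 = 2 + 4 = 6
Explicitly: d, c, f3(d), f3(c), f3(f3(d)), f3(f3(c)).
So |H| = 6.
Ground atoms are formed by filling each argument slot of a predicate with a term from H, so an r-ary predicate gives |H|^r atoms:
  Likes: 6^3 = 216
Total ground atoms: 216.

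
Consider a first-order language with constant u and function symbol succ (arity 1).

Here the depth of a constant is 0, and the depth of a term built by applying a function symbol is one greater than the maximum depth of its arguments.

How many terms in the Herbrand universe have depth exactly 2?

Write N_k for the number of ground terms of depth ≤ k. A term of depth ≤ k is either a constant or a function symbol applied to arguments of depth ≤ k−1, so N_k = 1 + N_{k-1}.
N_0 = 1
N_1 = 1 + 1 = 2
N_2 = 1 + 2 = 3
Terms of depth exactly 2: N_2 − N_1 = 3 − 2 = 1.

1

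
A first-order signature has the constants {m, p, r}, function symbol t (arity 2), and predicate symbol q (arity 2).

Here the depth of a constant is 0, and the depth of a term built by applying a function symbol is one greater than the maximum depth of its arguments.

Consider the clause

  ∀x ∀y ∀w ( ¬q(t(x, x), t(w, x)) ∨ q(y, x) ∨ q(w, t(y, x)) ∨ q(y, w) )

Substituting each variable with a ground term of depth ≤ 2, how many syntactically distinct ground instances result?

3176523

Ground terms of depth ≤ 2:
  Write N_k for the number of ground terms of depth ≤ k. A term of depth ≤ k is either a constant or a function symbol applied to arguments of depth ≤ k−1, so N_k = 3 + N_{k-1}^2.
  N_0 = 3
  N_1 = 3 + 3^2 = 12
  N_2 = 3 + 12^2 = 147
So there are 147 ground terms available for substitution.
There are 3 variables to instantiate (x, y, w), each occurring in at least one literal, so different choices give different ground instances.
Number of ground instances = 147^3 = 3176523.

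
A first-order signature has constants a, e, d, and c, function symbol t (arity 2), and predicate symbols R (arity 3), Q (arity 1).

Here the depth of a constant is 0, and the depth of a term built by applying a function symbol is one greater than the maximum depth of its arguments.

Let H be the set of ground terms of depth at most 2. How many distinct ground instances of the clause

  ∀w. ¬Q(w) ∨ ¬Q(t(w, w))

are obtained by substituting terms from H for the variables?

Ground terms of depth ≤ 2:
  Let N_k count ground terms of depth at most k. Each non-constant term of depth ≤ k is some function symbol applied to depth-≤(k−1) arguments, giving N_k = 4 + N_{k-1}^2.
  N_0 = 4
  N_1 = 4 + 4^2 = 20
  N_2 = 4 + 20^2 = 404
So there are 404 ground terms available for substitution.
The body mentions the single quantified variable w; since ground terms form a free algebra, no two substitutions collapse to the same formula.
Number of ground instances = 404.

404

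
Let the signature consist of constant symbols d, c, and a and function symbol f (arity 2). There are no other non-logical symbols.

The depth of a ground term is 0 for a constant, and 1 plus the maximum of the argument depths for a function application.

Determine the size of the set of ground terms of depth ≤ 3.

21612

Count level by level. With function symbols f/2, the terms of depth ≤ k are the 3 constants together with each function applied to depth-≤(k−1) tuples, so N_k = 3 + N_{k-1}^2.
N_0 = 3
N_1 = 3 + 3^2 = 12
N_2 = 3 + 12^2 = 147
N_3 = 3 + 147^2 = 21612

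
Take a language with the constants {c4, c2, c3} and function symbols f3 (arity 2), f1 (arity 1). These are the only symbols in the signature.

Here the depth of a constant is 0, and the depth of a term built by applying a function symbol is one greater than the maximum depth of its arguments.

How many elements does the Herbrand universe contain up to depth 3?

Write N_k for the number of ground terms of depth ≤ k. A term of depth ≤ k is either a constant or a function symbol applied to arguments of depth ≤ k−1, so N_k = 3 + N_{k-1}^2 + N_{k-1}.
N_0 = 3
N_1 = 3 + 3^2 + 3 = 15
N_2 = 3 + 15^2 + 15 = 243
N_3 = 3 + 243^2 + 243 = 59295

59295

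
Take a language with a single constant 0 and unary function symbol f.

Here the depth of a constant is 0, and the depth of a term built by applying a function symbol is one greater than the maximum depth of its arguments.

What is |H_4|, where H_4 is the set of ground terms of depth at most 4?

Let N_k = |{terms of depth ≤ k}|. Then N_0 = 1 and N_k = 1 + N_{k-1} for k ≥ 1 (one summand per function symbol, arity giving the exponent).
N_0 = 1
N_1 = 1 + 1 = 2
N_2 = 1 + 2 = 3
N_3 = 1 + 3 = 4
N_4 = 1 + 4 = 5
Explicitly: 0, f(0), f(f(0)), f(f(f(0))), f(f(f(f(0)))).

5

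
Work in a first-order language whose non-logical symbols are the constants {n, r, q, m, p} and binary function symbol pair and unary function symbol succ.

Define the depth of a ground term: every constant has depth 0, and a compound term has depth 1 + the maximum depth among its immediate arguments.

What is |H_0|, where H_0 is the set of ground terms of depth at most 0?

Write N_k for the number of ground terms of depth ≤ k. A term of depth ≤ k is either a constant or a function symbol applied to arguments of depth ≤ k−1, so N_k = 5 + N_{k-1}^2 + N_{k-1}.
N_0 = 5

5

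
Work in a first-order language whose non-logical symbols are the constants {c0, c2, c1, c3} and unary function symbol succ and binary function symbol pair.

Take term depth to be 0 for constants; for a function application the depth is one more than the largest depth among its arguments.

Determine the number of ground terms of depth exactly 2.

Let N_k count ground terms of depth at most k. Each non-constant term of depth ≤ k is some function symbol applied to depth-≤(k−1) arguments, giving N_k = 4 + N_{k-1} + N_{k-1}^2.
N_0 = 4
N_1 = 4 + 4 + 4^2 = 24
N_2 = 4 + 24 + 24^2 = 604
Terms of depth exactly 2: N_2 − N_1 = 604 − 24 = 580.

580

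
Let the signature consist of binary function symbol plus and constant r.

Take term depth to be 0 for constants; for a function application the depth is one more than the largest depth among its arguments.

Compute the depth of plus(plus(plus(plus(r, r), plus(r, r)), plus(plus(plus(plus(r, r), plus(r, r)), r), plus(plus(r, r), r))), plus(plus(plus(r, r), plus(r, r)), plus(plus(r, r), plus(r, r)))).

6

depth(plus(r, r)) = 1 + max(0, 0) = 1
depth(plus(plus(r, r), plus(r, r))) = 1 + max(1, 1) = 2
depth(plus(plus(plus(r, r), plus(r, r)), r)) = 1 + max(2, 0) = 3
depth(plus(plus(r, r), r)) = 1 + max(1, 0) = 2
depth(plus(plus(plus(plus(r, r), plus(r, r)), r), plus(plus(r, r), r))) = 1 + max(3, 2) = 4
depth(plus(plus(plus(r, r), plus(r, r)), plus(plus(plus(plus(r, r), plus(r, r)), r), plus(plus(r, r), r)))) = 1 + max(2, 4) = 5
depth(plus(plus(plus(r, r), plus(r, r)), plus(plus(r, r), plus(r, r)))) = 1 + max(2, 2) = 3
depth(plus(plus(plus(plus(r, r), plus(r, r)), plus(plus(plus(plus(r, r), plus(r, r)), r), plus(plus(r, r), r))), plus(plus(plus(r, r), plus(r, r)), plus(plus(r, r), plus(r, r))))) = 1 + max(5, 3) = 6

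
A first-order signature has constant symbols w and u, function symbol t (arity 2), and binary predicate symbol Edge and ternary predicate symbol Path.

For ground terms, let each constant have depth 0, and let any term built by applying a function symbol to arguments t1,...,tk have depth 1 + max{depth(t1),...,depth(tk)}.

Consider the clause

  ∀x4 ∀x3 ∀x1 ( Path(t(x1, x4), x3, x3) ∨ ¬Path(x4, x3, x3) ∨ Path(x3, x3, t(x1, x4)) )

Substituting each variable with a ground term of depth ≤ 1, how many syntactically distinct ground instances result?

Ground terms of depth ≤ 1:
  Count level by level. With function symbols t/2, the terms of depth ≤ k are the 2 constants together with each function applied to depth-≤(k−1) tuples, so N_k = 2 + N_{k-1}^2.
  N_0 = 2
  N_1 = 2 + 2^2 = 6
  Explicitly: w, u, t(w, w), t(w, u), t(u, w), t(u, u).
So there are 6 ground terms available for substitution.
The clause has 3 distinct variables (x4, x3, x1), each appearing in the body. In the free term algebra distinct substitutions yield syntactically distinct ground instances.
Number of ground instances = 6^3 = 216.

216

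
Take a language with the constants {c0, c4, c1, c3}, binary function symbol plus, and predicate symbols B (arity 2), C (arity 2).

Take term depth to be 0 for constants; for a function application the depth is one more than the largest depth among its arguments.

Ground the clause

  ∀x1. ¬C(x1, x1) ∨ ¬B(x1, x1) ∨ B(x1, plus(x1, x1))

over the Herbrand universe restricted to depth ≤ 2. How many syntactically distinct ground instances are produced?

Ground terms of depth ≤ 2:
  Let N_k = |{terms of depth ≤ k}|. Then N_0 = 4 and N_k = 4 + N_{k-1}^2 for k ≥ 1 (one summand per function symbol, arity giving the exponent).
  N_0 = 4
  N_1 = 4 + 4^2 = 20
  N_2 = 4 + 20^2 = 404
So there are 404 ground terms available for substitution.
There is 1 variable to instantiate (x1),  occurring in at least one literal, so different choices give different ground instances.
Number of ground instances = 404.

404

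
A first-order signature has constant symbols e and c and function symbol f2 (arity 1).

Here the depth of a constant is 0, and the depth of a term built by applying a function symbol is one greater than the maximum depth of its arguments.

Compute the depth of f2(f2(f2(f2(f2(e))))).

5

depth(f2(e)) = 1 + depth(e) = 1 + 0 = 1
depth(f2(f2(e))) = 1 + depth(f2(e)) = 1 + 1 = 2
depth(f2(f2(f2(e)))) = 1 + depth(f2(f2(e))) = 1 + 2 = 3
depth(f2(f2(f2(f2(e))))) = 1 + depth(f2(f2(f2(e)))) = 1 + 3 = 4
depth(f2(f2(f2(f2(f2(e)))))) = 1 + depth(f2(f2(f2(f2(e))))) = 1 + 4 = 5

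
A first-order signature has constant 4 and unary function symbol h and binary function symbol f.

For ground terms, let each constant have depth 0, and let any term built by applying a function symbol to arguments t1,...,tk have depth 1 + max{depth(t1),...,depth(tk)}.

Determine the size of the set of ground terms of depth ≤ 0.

Write N_k for the number of ground terms of depth ≤ k. A term of depth ≤ k is either a constant or a function symbol applied to arguments of depth ≤ k−1, so N_k = 1 + N_{k-1} + N_{k-1}^2.
N_0 = 1
Explicitly: 4.

1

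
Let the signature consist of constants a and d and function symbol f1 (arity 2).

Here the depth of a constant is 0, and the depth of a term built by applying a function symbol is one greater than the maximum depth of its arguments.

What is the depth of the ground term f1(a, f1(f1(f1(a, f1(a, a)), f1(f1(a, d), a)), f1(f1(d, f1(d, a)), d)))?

5

depth(f1(a, a)) = 1 + max(0, 0) = 1
depth(f1(a, f1(a, a))) = 1 + max(0, 1) = 2
depth(f1(a, d)) = 1 + max(0, 0) = 1
depth(f1(f1(a, d), a)) = 1 + max(1, 0) = 2
depth(f1(f1(a, f1(a, a)), f1(f1(a, d), a))) = 1 + max(2, 2) = 3
depth(f1(d, a)) = 1 + max(0, 0) = 1
depth(f1(d, f1(d, a))) = 1 + max(0, 1) = 2
depth(f1(f1(d, f1(d, a)), d)) = 1 + max(2, 0) = 3
depth(f1(f1(f1(a, f1(a, a)), f1(f1(a, d), a)), f1(f1(d, f1(d, a)), d))) = 1 + max(3, 3) = 4
depth(f1(a, f1(f1(f1(a, f1(a, a)), f1(f1(a, d), a)), f1(f1(d, f1(d, a)), d)))) = 1 + max(0, 4) = 5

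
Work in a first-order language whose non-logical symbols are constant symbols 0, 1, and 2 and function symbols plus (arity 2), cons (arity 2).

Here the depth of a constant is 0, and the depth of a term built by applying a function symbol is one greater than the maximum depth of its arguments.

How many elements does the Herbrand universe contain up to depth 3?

1566453

Let N_k count ground terms of depth at most k. Each non-constant term of depth ≤ k is some function symbol applied to depth-≤(k−1) arguments, giving N_k = 3 + N_{k-1}^2 + N_{k-1}^2.
N_0 = 3
N_1 = 3 + 3^2 + 3^2 = 21
N_2 = 3 + 21^2 + 21^2 = 885
N_3 = 3 + 885^2 + 885^2 = 1566453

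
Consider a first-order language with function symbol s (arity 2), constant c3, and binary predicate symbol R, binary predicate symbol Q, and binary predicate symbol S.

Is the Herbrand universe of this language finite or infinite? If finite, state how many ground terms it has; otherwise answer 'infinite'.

infinite

The signature has at least one function symbol (s, arity 2) and at least one constant (c3).
Iterating s gives infinitely many distinct ground terms: c3, s(c3, c3), s(s(c3, c3), s(c3, c3)), ...
So the Herbrand universe is infinite.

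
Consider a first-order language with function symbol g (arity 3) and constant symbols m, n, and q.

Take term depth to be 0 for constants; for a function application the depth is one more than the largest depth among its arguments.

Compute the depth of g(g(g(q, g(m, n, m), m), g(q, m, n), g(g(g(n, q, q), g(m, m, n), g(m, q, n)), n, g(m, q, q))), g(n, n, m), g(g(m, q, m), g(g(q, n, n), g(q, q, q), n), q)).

5

depth(g(m, n, m)) = 1 + max(0, 0, 0) = 1
depth(g(q, g(m, n, m), m)) = 1 + max(0, 1, 0) = 2
depth(g(q, m, n)) = 1 + max(0, 0, 0) = 1
depth(g(n, q, q)) = 1 + max(0, 0, 0) = 1
depth(g(m, m, n)) = 1 + max(0, 0, 0) = 1
depth(g(m, q, n)) = 1 + max(0, 0, 0) = 1
depth(g(g(n, q, q), g(m, m, n), g(m, q, n))) = 1 + max(1, 1, 1) = 2
depth(g(m, q, q)) = 1 + max(0, 0, 0) = 1
depth(g(g(g(n, q, q), g(m, m, n), g(m, q, n)), n, g(m, q, q))) = 1 + max(2, 0, 1) = 3
depth(g(g(q, g(m, n, m), m), g(q, m, n), g(g(g(n, q, q), g(m, m, n), g(m, q, n)), n, g(m, q, q)))) = 1 + max(2, 1, 3) = 4
depth(g(n, n, m)) = 1 + max(0, 0, 0) = 1
depth(g(m, q, m)) = 1 + max(0, 0, 0) = 1
depth(g(q, n, n)) = 1 + max(0, 0, 0) = 1
depth(g(q, q, q)) = 1 + max(0, 0, 0) = 1
depth(g(g(q, n, n), g(q, q, q), n)) = 1 + max(1, 1, 0) = 2
depth(g(g(m, q, m), g(g(q, n, n), g(q, q, q), n), q)) = 1 + max(1, 2, 0) = 3
depth(g(g(g(q, g(m, n, m), m), g(q, m, n), g(g(g(n, q, q), g(m, m, n), g(m, q, n)), n, g(m, q, q))), g(n, n, m), g(g(m, q, m), g(g(q, n, n), g(q, q, q), n), q))) = 1 + max(4, 1, 3) = 5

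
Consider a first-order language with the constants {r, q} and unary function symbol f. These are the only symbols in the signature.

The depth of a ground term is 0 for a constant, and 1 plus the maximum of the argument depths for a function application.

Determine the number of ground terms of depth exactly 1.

Count level by level. With function symbols f/1, the terms of depth ≤ k are the 2 constants together with each function applied to depth-≤(k−1) tuples, so N_k = 2 + N_{k-1}.
N_0 = 2
N_1 = 2 + 2 = 4
Terms of depth exactly 1: N_1 − N_0 = 4 − 2 = 2.

2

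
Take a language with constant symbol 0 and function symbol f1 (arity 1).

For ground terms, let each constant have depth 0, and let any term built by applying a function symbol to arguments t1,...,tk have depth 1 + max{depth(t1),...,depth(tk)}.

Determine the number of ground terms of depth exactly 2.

1

Let N_k count ground terms of depth at most k. Each non-constant term of depth ≤ k is some function symbol applied to depth-≤(k−1) arguments, giving N_k = 1 + N_{k-1}.
N_0 = 1
N_1 = 1 + 1 = 2
N_2 = 1 + 2 = 3
Terms of depth exactly 2: N_2 − N_1 = 3 − 2 = 1.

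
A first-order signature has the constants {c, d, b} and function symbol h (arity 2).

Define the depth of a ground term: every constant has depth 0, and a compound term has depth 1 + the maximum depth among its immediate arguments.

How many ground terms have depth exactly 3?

Let N_k count ground terms of depth at most k. Each non-constant term of depth ≤ k is some function symbol applied to depth-≤(k−1) arguments, giving N_k = 3 + N_{k-1}^2.
N_0 = 3
N_1 = 3 + 3^2 = 12
N_2 = 3 + 12^2 = 147
N_3 = 3 + 147^2 = 21612
Terms of depth exactly 3: N_3 − N_2 = 21612 − 147 = 21465.

21465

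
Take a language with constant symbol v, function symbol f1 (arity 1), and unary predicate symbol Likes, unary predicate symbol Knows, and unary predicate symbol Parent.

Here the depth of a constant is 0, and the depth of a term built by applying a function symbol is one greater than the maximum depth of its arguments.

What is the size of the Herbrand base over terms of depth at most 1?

6

First count ground terms of depth ≤ 1.
Count level by level. With function symbols f1/1, the terms of depth ≤ k are the 1 constant together with each function applied to depth-≤(k−1) tuples, so N_k = 1 + N_{k-1}.
N_0 = 1
N_1 = 1 + 1 = 2
So |H| = 2.
A ground atom is a predicate applied to a tuple of terms from H, so the count is the sum over predicates of |H|^arity:
  Likes: 2;  Knows: 2;  Parent: 2
Total ground atoms: 2 + 2 + 2 = 6.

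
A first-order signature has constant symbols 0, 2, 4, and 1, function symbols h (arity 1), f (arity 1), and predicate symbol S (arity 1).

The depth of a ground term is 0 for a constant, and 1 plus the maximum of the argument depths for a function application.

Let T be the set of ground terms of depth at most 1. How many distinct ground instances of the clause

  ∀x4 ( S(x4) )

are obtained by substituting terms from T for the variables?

Ground terms of depth ≤ 1:
  Write N_k for the number of ground terms of depth ≤ k. A term of depth ≤ k is either a constant or a function symbol applied to arguments of depth ≤ k−1, so N_k = 4 + N_{k-1} + N_{k-1}.
  N_0 = 4
  N_1 = 4 + 4 + 4 = 12
  Explicitly: 0, 2, 4, 1, h(0), h(2), h(4), h(1), f(0), f(2), f(4), f(1).
So there are 12 ground terms available for substitution.
The variable x4 ranges independently over the available ground terms, and distinct assignments produce distinct instances.
Number of ground instances = 12.

12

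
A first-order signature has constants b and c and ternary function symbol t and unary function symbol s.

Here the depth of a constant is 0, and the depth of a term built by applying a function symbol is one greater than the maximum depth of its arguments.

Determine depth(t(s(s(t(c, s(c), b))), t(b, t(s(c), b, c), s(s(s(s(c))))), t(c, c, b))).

6

depth(s(c)) = 1 + depth(c) = 1 + 0 = 1
depth(t(c, s(c), b)) = 1 + max(0, 1, 0) = 2
depth(s(t(c, s(c), b))) = 1 + depth(t(c, s(c), b)) = 1 + 2 = 3
depth(s(s(t(c, s(c), b)))) = 1 + depth(s(t(c, s(c), b))) = 1 + 3 = 4
depth(t(s(c), b, c)) = 1 + max(1, 0, 0) = 2
depth(s(s(c))) = 1 + depth(s(c)) = 1 + 1 = 2
depth(s(s(s(c)))) = 1 + depth(s(s(c))) = 1 + 2 = 3
depth(s(s(s(s(c))))) = 1 + depth(s(s(s(c)))) = 1 + 3 = 4
depth(t(b, t(s(c), b, c), s(s(s(s(c)))))) = 1 + max(0, 2, 4) = 5
depth(t(c, c, b)) = 1 + max(0, 0, 0) = 1
depth(t(s(s(t(c, s(c), b))), t(b, t(s(c), b, c), s(s(s(s(c))))), t(c, c, b))) = 1 + max(4, 5, 1) = 6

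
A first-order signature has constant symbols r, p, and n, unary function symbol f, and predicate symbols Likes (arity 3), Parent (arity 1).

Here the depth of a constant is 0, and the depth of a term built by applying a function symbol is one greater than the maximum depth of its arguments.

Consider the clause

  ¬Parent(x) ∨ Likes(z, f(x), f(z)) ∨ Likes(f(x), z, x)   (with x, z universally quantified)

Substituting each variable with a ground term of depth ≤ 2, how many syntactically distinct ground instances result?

81

Ground terms of depth ≤ 2:
  Let N_k count ground terms of depth at most k. Each non-constant term of depth ≤ k is some function symbol applied to depth-≤(k−1) arguments, giving N_k = 3 + N_{k-1}.
  N_0 = 3
  N_1 = 3 + 3 = 6
  N_2 = 3 + 6 = 9
So there are 9 ground terms available for substitution.
The clause has 2 distinct variables (x, z), each appearing in the body. In the free term algebra distinct substitutions yield syntactically distinct ground instances.
Number of ground instances = 9^2 = 81.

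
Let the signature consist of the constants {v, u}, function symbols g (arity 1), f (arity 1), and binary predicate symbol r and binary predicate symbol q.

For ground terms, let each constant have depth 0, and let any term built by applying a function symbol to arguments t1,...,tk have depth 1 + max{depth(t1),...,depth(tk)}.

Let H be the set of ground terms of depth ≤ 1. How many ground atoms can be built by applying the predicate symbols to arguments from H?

First count ground terms of depth ≤ 1.
Let N_k = |{terms of depth ≤ k}|. Then N_0 = 2 and N_k = 2 + N_{k-1} + N_{k-1} for k ≥ 1 (one summand per function symbol, arity giving the exponent).
N_0 = 2
N_1 = 2 + 2 + 2 = 6
Explicitly: v, u, g(v), g(u), f(v), f(u).
So |H| = 6.
A ground atom is a predicate applied to a tuple of terms from H, so the count is the sum over predicates of |H|^arity:
  r: 6^2 = 36;  q: 6^2 = 36
Total ground atoms: 36 + 36 = 72.

72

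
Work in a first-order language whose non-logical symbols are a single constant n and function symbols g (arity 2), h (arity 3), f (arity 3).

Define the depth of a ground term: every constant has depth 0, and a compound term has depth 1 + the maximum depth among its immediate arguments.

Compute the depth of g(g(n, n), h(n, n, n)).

depth(g(n, n)) = 1 + max(0, 0) = 1
depth(h(n, n, n)) = 1 + max(0, 0, 0) = 1
depth(g(g(n, n), h(n, n, n))) = 1 + max(1, 1) = 2

2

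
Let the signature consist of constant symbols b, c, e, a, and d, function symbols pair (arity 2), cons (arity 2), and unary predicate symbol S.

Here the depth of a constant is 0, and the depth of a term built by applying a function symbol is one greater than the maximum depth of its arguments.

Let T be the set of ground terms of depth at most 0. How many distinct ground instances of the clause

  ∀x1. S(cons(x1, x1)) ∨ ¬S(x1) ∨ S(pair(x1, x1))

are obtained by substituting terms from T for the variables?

5

Ground terms of depth ≤ 0:
  Count level by level. With function symbols pair/2, cons/2, the terms of depth ≤ k are the 5 constants together with each function applied to depth-≤(k−1) tuples, so N_k = 5 + N_{k-1}^2 + N_{k-1}^2.
  N_0 = 5
  Explicitly: b, c, e, a, d.
So there are 5 ground terms available for substitution.
The variable x1 ranges independently over the available ground terms, and distinct assignments produce distinct instances.
Number of ground instances = 5.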